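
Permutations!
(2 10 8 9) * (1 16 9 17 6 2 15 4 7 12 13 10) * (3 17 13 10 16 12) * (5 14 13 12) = (1 5 14 13 16 9 15 4 7 3 17 6 2)(8 12 10) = [0, 5, 1, 17, 7, 14, 2, 3, 12, 15, 8, 11, 10, 16, 13, 4, 9, 6]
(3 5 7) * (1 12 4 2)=(1 12 4 2)(3 5 7)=[0, 12, 1, 5, 2, 7, 6, 3, 8, 9, 10, 11, 4]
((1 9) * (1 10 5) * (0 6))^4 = ((0 6)(1 9 10 5))^4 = (10)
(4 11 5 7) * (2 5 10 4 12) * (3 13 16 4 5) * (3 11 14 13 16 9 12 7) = (2 11 10 5 3 16 4 14 13 9 12) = [0, 1, 11, 16, 14, 3, 6, 7, 8, 12, 5, 10, 2, 9, 13, 15, 4]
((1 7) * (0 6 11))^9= (11)(1 7)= ((0 6 11)(1 7))^9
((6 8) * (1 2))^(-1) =(1 2)(6 8)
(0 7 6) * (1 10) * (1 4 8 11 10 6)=(0 7 1 6)(4 8 11 10)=[7, 6, 2, 3, 8, 5, 0, 1, 11, 9, 4, 10]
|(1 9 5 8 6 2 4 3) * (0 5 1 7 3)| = |(0 5 8 6 2 4)(1 9)(3 7)| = 6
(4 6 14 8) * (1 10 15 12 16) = [0, 10, 2, 3, 6, 5, 14, 7, 4, 9, 15, 11, 16, 13, 8, 12, 1] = (1 10 15 12 16)(4 6 14 8)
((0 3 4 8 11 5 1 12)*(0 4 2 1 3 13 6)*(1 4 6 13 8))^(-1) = (13)(0 6 12 1 4 2 3 5 11 8)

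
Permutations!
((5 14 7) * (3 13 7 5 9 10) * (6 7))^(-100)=((3 13 6 7 9 10)(5 14))^(-100)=(14)(3 6 9)(7 10 13)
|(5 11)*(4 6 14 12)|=|(4 6 14 12)(5 11)|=4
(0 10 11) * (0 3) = (0 10 11 3) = [10, 1, 2, 0, 4, 5, 6, 7, 8, 9, 11, 3]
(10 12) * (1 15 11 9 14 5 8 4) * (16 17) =(1 15 11 9 14 5 8 4)(10 12)(16 17) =[0, 15, 2, 3, 1, 8, 6, 7, 4, 14, 12, 9, 10, 13, 5, 11, 17, 16]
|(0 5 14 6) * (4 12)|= |(0 5 14 6)(4 12)|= 4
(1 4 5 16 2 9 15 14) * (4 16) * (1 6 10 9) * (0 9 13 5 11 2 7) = (0 9 15 14 6 10 13 5 4 11 2 1 16 7) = [9, 16, 1, 3, 11, 4, 10, 0, 8, 15, 13, 2, 12, 5, 6, 14, 7]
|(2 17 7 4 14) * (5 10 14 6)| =8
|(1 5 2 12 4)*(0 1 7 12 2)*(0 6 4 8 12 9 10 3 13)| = 10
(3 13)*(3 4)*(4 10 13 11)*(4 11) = (3 4)(10 13) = [0, 1, 2, 4, 3, 5, 6, 7, 8, 9, 13, 11, 12, 10]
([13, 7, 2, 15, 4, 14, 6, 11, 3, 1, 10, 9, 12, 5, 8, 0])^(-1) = [15, 9, 2, 8, 4, 13, 6, 1, 14, 11, 10, 7, 12, 0, 5, 3]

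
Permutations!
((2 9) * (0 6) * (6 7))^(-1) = (0 6 7)(2 9)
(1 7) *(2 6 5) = [0, 7, 6, 3, 4, 2, 5, 1] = (1 7)(2 6 5)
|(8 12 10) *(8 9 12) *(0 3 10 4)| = 6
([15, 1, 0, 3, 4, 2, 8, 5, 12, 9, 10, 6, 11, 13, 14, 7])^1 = (0 15 7 5 2)(6 8 12 11)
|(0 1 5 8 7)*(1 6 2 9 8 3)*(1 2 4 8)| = 5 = |(0 6 4 8 7)(1 5 3 2 9)|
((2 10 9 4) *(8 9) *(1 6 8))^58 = ((1 6 8 9 4 2 10))^58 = (1 8 4 10 6 9 2)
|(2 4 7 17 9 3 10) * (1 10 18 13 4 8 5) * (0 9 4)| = |(0 9 3 18 13)(1 10 2 8 5)(4 7 17)| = 15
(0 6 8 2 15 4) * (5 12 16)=(0 6 8 2 15 4)(5 12 16)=[6, 1, 15, 3, 0, 12, 8, 7, 2, 9, 10, 11, 16, 13, 14, 4, 5]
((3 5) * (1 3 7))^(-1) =(1 7 5 3)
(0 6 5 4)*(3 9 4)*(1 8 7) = (0 6 5 3 9 4)(1 8 7) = [6, 8, 2, 9, 0, 3, 5, 1, 7, 4]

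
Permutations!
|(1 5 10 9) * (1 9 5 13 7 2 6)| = 10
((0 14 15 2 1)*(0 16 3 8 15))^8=(1 3 15)(2 16 8)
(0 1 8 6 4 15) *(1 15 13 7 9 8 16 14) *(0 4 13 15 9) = (0 9 8 6 13 7)(1 16 14)(4 15) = [9, 16, 2, 3, 15, 5, 13, 0, 6, 8, 10, 11, 12, 7, 1, 4, 14]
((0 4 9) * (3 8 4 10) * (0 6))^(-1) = ((0 10 3 8 4 9 6))^(-1) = (0 6 9 4 8 3 10)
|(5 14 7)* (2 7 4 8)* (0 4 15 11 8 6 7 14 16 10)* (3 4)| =40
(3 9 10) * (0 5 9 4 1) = (0 5 9 10 3 4 1) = [5, 0, 2, 4, 1, 9, 6, 7, 8, 10, 3]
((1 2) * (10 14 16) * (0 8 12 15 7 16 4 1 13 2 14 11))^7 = ((0 8 12 15 7 16 10 11)(1 14 4)(2 13))^7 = (0 11 10 16 7 15 12 8)(1 14 4)(2 13)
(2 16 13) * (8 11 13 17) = (2 16 17 8 11 13) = [0, 1, 16, 3, 4, 5, 6, 7, 11, 9, 10, 13, 12, 2, 14, 15, 17, 8]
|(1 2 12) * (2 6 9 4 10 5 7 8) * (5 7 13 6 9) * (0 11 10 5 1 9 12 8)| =|(0 11 10 7)(1 12 9 4 5 13 6)(2 8)| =28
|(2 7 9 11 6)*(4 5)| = |(2 7 9 11 6)(4 5)| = 10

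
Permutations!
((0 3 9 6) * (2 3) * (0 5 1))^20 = (0 1 5 6 9 3 2)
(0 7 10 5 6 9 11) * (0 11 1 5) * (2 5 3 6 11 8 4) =(0 7 10)(1 3 6 9)(2 5 11 8 4) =[7, 3, 5, 6, 2, 11, 9, 10, 4, 1, 0, 8]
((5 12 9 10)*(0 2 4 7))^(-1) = ((0 2 4 7)(5 12 9 10))^(-1) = (0 7 4 2)(5 10 9 12)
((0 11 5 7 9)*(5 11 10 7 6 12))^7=(0 9 7 10)(5 6 12)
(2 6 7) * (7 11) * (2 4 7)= (2 6 11)(4 7)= [0, 1, 6, 3, 7, 5, 11, 4, 8, 9, 10, 2]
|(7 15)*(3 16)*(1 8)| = 2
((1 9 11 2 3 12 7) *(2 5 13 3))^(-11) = ((1 9 11 5 13 3 12 7))^(-11) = (1 3 11 7 13 9 12 5)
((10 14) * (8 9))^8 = (14)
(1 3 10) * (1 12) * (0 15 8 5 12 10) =(0 15 8 5 12 1 3) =[15, 3, 2, 0, 4, 12, 6, 7, 5, 9, 10, 11, 1, 13, 14, 8]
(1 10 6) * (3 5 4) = (1 10 6)(3 5 4) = [0, 10, 2, 5, 3, 4, 1, 7, 8, 9, 6]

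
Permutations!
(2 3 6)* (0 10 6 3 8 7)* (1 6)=(0 10 1 6 2 8 7)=[10, 6, 8, 3, 4, 5, 2, 0, 7, 9, 1]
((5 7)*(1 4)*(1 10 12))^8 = ((1 4 10 12)(5 7))^8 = (12)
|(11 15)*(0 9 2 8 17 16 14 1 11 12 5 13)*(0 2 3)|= |(0 9 3)(1 11 15 12 5 13 2 8 17 16 14)|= 33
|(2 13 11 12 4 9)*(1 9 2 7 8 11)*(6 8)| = 10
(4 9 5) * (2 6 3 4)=(2 6 3 4 9 5)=[0, 1, 6, 4, 9, 2, 3, 7, 8, 5]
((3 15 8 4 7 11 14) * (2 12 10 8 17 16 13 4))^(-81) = ((2 12 10 8)(3 15 17 16 13 4 7 11 14))^(-81) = (17)(2 8 10 12)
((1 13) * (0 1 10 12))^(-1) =(0 12 10 13 1)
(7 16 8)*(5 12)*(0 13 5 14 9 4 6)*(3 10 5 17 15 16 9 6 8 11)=(0 13 17 15 16 11 3 10 5 12 14 6)(4 8 7 9)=[13, 1, 2, 10, 8, 12, 0, 9, 7, 4, 5, 3, 14, 17, 6, 16, 11, 15]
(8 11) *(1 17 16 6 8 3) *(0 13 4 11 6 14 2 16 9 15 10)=(0 13 4 11 3 1 17 9 15 10)(2 16 14)(6 8)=[13, 17, 16, 1, 11, 5, 8, 7, 6, 15, 0, 3, 12, 4, 2, 10, 14, 9]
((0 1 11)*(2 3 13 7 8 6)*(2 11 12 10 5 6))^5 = (13)(0 6 10 1 11 5 12)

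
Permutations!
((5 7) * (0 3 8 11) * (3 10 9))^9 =(0 3)(5 7)(8 10)(9 11)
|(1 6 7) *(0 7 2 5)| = |(0 7 1 6 2 5)| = 6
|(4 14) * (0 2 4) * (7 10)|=4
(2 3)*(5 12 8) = (2 3)(5 12 8) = [0, 1, 3, 2, 4, 12, 6, 7, 5, 9, 10, 11, 8]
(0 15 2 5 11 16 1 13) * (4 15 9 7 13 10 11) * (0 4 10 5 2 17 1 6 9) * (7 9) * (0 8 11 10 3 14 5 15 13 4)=[8, 15, 2, 14, 13, 3, 7, 4, 11, 9, 10, 16, 12, 0, 5, 17, 6, 1]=(0 8 11 16 6 7 4 13)(1 15 17)(3 14 5)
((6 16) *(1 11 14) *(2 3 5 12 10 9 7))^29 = (1 14 11)(2 3 5 12 10 9 7)(6 16) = ((1 11 14)(2 3 5 12 10 9 7)(6 16))^29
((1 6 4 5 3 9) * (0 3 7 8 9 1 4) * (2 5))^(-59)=(0 3 1 6)(2 5 7 8 9 4)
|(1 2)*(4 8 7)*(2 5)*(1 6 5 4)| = 12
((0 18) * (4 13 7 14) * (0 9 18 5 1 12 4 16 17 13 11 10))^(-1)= (0 10 11 4 12 1 5)(7 13 17 16 14)(9 18)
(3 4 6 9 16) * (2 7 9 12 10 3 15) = (2 7 9 16 15)(3 4 6 12 10) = [0, 1, 7, 4, 6, 5, 12, 9, 8, 16, 3, 11, 10, 13, 14, 2, 15]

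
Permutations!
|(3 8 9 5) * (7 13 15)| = 12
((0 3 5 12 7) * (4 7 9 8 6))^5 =(0 8 3 6 5 4 12 7 9)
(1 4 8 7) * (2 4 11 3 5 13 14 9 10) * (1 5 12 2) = [0, 11, 4, 12, 8, 13, 6, 5, 7, 10, 1, 3, 2, 14, 9] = (1 11 3 12 2 4 8 7 5 13 14 9 10)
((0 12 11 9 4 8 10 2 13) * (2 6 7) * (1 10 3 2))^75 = (0 9 3)(1 7 6 10)(2 12 4)(8 13 11)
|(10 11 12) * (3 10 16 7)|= |(3 10 11 12 16 7)|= 6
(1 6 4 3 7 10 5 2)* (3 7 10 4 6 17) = (1 17 3 10 5 2)(4 7) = [0, 17, 1, 10, 7, 2, 6, 4, 8, 9, 5, 11, 12, 13, 14, 15, 16, 3]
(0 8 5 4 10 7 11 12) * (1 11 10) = (0 8 5 4 1 11 12)(7 10) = [8, 11, 2, 3, 1, 4, 6, 10, 5, 9, 7, 12, 0]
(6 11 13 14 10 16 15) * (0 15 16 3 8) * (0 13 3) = [15, 1, 2, 8, 4, 5, 11, 7, 13, 9, 0, 3, 12, 14, 10, 6, 16] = (16)(0 15 6 11 3 8 13 14 10)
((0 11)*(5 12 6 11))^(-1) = (0 11 6 12 5)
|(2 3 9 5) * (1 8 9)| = 6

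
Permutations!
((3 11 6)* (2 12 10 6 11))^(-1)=((2 12 10 6 3))^(-1)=(2 3 6 10 12)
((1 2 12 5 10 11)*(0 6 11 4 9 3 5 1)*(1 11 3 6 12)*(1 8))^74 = (0 11 12)(1 8 2)(3 10 9)(4 6 5)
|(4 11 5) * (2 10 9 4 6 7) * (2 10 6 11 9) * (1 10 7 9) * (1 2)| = 4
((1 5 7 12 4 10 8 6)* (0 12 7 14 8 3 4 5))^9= (0 5 8 1 12 14 6)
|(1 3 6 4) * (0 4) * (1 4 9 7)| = |(0 9 7 1 3 6)| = 6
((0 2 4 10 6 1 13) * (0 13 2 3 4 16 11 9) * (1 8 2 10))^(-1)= ((0 3 4 1 10 6 8 2 16 11 9))^(-1)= (0 9 11 16 2 8 6 10 1 4 3)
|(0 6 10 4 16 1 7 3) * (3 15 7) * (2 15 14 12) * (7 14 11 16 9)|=|(0 6 10 4 9 7 11 16 1 3)(2 15 14 12)|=20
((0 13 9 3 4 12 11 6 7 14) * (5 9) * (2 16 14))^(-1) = (0 14 16 2 7 6 11 12 4 3 9 5 13)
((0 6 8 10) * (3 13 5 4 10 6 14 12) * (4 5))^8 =(0 14 12 3 13 4 10)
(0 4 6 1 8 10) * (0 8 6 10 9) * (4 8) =(0 8 9)(1 6)(4 10) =[8, 6, 2, 3, 10, 5, 1, 7, 9, 0, 4]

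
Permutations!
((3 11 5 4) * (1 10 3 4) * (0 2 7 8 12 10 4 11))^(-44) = (0 10 8 2 3 12 7)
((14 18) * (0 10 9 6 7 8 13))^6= ((0 10 9 6 7 8 13)(14 18))^6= (18)(0 13 8 7 6 9 10)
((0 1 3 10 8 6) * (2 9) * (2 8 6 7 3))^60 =((0 1 2 9 8 7 3 10 6))^60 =(0 3 9)(1 10 8)(2 6 7)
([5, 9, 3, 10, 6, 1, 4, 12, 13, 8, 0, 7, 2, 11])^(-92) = (0 8 12)(1 11 3)(2 5 13)(7 10 9)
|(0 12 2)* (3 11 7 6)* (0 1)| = 4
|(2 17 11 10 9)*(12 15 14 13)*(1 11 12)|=|(1 11 10 9 2 17 12 15 14 13)|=10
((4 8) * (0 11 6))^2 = (0 6 11) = ((0 11 6)(4 8))^2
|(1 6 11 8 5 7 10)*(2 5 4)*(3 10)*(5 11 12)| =28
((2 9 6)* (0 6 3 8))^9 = ((0 6 2 9 3 8))^9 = (0 9)(2 8)(3 6)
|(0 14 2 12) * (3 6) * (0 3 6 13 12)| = |(0 14 2)(3 13 12)| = 3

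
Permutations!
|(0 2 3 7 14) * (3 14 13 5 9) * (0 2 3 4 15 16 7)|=|(0 3)(2 14)(4 15 16 7 13 5 9)|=14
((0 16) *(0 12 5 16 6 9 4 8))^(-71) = ((0 6 9 4 8)(5 16 12))^(-71) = (0 8 4 9 6)(5 16 12)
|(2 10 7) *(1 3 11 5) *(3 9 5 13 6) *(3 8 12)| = 6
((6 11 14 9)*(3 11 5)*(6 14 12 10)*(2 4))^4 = (14)(3 6 12)(5 10 11)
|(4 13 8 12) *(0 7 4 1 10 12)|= 15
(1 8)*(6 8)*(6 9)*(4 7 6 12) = (1 9 12 4 7 6 8) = [0, 9, 2, 3, 7, 5, 8, 6, 1, 12, 10, 11, 4]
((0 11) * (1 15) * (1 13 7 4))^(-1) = (0 11)(1 4 7 13 15)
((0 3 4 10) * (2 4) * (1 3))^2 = ((0 1 3 2 4 10))^2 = (0 3 4)(1 2 10)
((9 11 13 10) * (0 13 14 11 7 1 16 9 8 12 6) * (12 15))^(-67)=(0 8 6 10 12 13 15)(1 16 9 7)(11 14)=((0 13 10 8 15 12 6)(1 16 9 7)(11 14))^(-67)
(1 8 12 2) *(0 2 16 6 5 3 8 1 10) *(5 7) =(0 2 10)(3 8 12 16 6 7 5) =[2, 1, 10, 8, 4, 3, 7, 5, 12, 9, 0, 11, 16, 13, 14, 15, 6]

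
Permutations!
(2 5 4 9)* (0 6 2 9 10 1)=(0 6 2 5 4 10 1)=[6, 0, 5, 3, 10, 4, 2, 7, 8, 9, 1]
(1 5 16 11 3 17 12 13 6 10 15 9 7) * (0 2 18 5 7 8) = [2, 7, 18, 17, 4, 16, 10, 1, 0, 8, 15, 3, 13, 6, 14, 9, 11, 12, 5] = (0 2 18 5 16 11 3 17 12 13 6 10 15 9 8)(1 7)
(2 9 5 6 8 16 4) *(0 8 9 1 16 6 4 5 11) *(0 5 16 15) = (16)(0 8 6 9 11 5 4 2 1 15) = [8, 15, 1, 3, 2, 4, 9, 7, 6, 11, 10, 5, 12, 13, 14, 0, 16]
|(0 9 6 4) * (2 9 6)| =|(0 6 4)(2 9)| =6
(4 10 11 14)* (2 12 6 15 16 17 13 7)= [0, 1, 12, 3, 10, 5, 15, 2, 8, 9, 11, 14, 6, 7, 4, 16, 17, 13]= (2 12 6 15 16 17 13 7)(4 10 11 14)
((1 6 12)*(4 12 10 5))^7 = (1 6 10 5 4 12)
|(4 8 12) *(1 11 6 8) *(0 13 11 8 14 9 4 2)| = 11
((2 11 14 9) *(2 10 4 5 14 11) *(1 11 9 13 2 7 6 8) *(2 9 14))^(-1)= ((1 11 14 13 9 10 4 5 2 7 6 8))^(-1)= (1 8 6 7 2 5 4 10 9 13 14 11)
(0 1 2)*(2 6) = (0 1 6 2) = [1, 6, 0, 3, 4, 5, 2]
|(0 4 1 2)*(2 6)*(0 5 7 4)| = 6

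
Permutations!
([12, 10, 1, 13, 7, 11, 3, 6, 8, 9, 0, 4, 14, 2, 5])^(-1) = [10, 2, 13, 6, 11, 14, 7, 4, 8, 9, 1, 5, 0, 3, 12]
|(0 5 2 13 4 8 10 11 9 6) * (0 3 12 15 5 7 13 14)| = 15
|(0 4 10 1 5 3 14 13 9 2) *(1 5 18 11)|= |(0 4 10 5 3 14 13 9 2)(1 18 11)|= 9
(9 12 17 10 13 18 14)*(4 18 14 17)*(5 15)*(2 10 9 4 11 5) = [0, 1, 10, 3, 18, 15, 6, 7, 8, 12, 13, 5, 11, 14, 4, 2, 16, 9, 17] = (2 10 13 14 4 18 17 9 12 11 5 15)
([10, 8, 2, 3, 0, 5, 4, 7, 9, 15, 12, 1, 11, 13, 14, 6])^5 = (0 8)(1 4)(6 11)(9 10)(12 15)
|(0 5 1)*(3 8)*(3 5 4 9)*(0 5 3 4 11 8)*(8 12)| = 10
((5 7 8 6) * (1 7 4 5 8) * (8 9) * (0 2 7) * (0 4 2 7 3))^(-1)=(0 3 2 5 4 1 7)(6 8 9)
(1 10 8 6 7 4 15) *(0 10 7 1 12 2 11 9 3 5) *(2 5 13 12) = (0 10 8 6 1 7 4 15 2 11 9 3 13 12 5) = [10, 7, 11, 13, 15, 0, 1, 4, 6, 3, 8, 9, 5, 12, 14, 2]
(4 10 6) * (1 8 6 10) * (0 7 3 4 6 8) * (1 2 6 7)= (10)(0 1)(2 6 7 3 4)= [1, 0, 6, 4, 2, 5, 7, 3, 8, 9, 10]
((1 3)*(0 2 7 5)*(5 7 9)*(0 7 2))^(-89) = ((1 3)(2 9 5 7))^(-89) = (1 3)(2 7 5 9)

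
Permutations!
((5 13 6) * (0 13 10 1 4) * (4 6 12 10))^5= ((0 13 12 10 1 6 5 4))^5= (0 6 12 4 1 13 5 10)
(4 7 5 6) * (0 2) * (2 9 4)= [9, 1, 0, 3, 7, 6, 2, 5, 8, 4]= (0 9 4 7 5 6 2)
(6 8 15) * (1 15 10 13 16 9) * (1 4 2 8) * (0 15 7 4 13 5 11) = (0 15 6 1 7 4 2 8 10 5 11)(9 13 16) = [15, 7, 8, 3, 2, 11, 1, 4, 10, 13, 5, 0, 12, 16, 14, 6, 9]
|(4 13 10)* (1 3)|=|(1 3)(4 13 10)|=6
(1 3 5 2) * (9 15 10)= [0, 3, 1, 5, 4, 2, 6, 7, 8, 15, 9, 11, 12, 13, 14, 10]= (1 3 5 2)(9 15 10)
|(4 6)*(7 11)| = 2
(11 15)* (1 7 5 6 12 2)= (1 7 5 6 12 2)(11 15)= [0, 7, 1, 3, 4, 6, 12, 5, 8, 9, 10, 15, 2, 13, 14, 11]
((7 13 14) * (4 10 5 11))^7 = (4 11 5 10)(7 13 14)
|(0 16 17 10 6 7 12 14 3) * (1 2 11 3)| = 12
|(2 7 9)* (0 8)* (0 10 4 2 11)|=|(0 8 10 4 2 7 9 11)|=8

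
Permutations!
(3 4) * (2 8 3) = [0, 1, 8, 4, 2, 5, 6, 7, 3] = (2 8 3 4)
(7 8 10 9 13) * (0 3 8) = (0 3 8 10 9 13 7) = [3, 1, 2, 8, 4, 5, 6, 0, 10, 13, 9, 11, 12, 7]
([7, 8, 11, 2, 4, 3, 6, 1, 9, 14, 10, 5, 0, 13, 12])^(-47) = [1, 9, 11, 2, 4, 3, 6, 8, 14, 12, 10, 5, 7, 13, 0]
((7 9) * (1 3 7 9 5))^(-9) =((9)(1 3 7 5))^(-9) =(9)(1 5 7 3)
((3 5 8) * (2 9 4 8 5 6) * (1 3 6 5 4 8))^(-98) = ((1 3 5 4)(2 9 8 6))^(-98) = (1 5)(2 8)(3 4)(6 9)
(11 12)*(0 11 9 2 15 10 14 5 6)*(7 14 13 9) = (0 11 12 7 14 5 6)(2 15 10 13 9) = [11, 1, 15, 3, 4, 6, 0, 14, 8, 2, 13, 12, 7, 9, 5, 10]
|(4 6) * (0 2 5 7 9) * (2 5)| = 4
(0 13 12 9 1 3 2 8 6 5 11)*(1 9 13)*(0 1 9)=(0 9)(1 3 2 8 6 5 11)(12 13)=[9, 3, 8, 2, 4, 11, 5, 7, 6, 0, 10, 1, 13, 12]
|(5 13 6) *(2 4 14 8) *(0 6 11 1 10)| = 28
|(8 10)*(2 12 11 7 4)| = 10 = |(2 12 11 7 4)(8 10)|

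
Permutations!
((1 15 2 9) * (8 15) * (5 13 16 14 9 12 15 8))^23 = (1 9 14 16 13 5)(2 15 12)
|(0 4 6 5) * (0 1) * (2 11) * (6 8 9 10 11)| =10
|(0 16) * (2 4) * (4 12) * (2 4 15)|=|(0 16)(2 12 15)|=6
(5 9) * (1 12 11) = (1 12 11)(5 9) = [0, 12, 2, 3, 4, 9, 6, 7, 8, 5, 10, 1, 11]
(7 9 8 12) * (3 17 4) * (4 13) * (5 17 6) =[0, 1, 2, 6, 3, 17, 5, 9, 12, 8, 10, 11, 7, 4, 14, 15, 16, 13] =(3 6 5 17 13 4)(7 9 8 12)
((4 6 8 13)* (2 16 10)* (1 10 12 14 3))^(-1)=((1 10 2 16 12 14 3)(4 6 8 13))^(-1)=(1 3 14 12 16 2 10)(4 13 8 6)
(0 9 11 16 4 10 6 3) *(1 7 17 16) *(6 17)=(0 9 11 1 7 6 3)(4 10 17 16)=[9, 7, 2, 0, 10, 5, 3, 6, 8, 11, 17, 1, 12, 13, 14, 15, 4, 16]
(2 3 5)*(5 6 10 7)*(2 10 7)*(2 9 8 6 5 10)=[0, 1, 3, 5, 4, 2, 7, 10, 6, 8, 9]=(2 3 5)(6 7 10 9 8)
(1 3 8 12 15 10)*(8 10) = (1 3 10)(8 12 15) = [0, 3, 2, 10, 4, 5, 6, 7, 12, 9, 1, 11, 15, 13, 14, 8]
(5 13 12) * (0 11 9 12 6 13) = [11, 1, 2, 3, 4, 0, 13, 7, 8, 12, 10, 9, 5, 6] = (0 11 9 12 5)(6 13)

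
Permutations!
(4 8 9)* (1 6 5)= (1 6 5)(4 8 9)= [0, 6, 2, 3, 8, 1, 5, 7, 9, 4]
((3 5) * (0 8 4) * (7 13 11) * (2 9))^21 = (13)(2 9)(3 5)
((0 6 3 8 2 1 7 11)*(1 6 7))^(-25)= ((0 7 11)(2 6 3 8))^(-25)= (0 11 7)(2 8 3 6)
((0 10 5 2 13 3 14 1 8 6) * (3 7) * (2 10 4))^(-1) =((0 4 2 13 7 3 14 1 8 6)(5 10))^(-1) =(0 6 8 1 14 3 7 13 2 4)(5 10)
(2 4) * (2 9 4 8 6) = (2 8 6)(4 9) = [0, 1, 8, 3, 9, 5, 2, 7, 6, 4]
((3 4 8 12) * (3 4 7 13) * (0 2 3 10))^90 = ((0 2 3 7 13 10)(4 8 12))^90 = (13)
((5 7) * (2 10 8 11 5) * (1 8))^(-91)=(11)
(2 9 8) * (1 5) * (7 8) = [0, 5, 9, 3, 4, 1, 6, 8, 2, 7] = (1 5)(2 9 7 8)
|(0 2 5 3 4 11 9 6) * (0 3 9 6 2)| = |(2 5 9)(3 4 11 6)| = 12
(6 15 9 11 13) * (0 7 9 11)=(0 7 9)(6 15 11 13)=[7, 1, 2, 3, 4, 5, 15, 9, 8, 0, 10, 13, 12, 6, 14, 11]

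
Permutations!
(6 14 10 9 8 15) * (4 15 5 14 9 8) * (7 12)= [0, 1, 2, 3, 15, 14, 9, 12, 5, 4, 8, 11, 7, 13, 10, 6]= (4 15 6 9)(5 14 10 8)(7 12)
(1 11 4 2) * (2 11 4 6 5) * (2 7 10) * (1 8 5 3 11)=[0, 4, 8, 11, 1, 7, 3, 10, 5, 9, 2, 6]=(1 4)(2 8 5 7 10)(3 11 6)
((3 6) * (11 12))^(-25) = (3 6)(11 12)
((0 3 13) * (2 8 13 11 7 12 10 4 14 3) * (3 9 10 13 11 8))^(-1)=(0 13 12 7 11 8 3 2)(4 10 9 14)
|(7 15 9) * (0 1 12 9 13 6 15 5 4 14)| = |(0 1 12 9 7 5 4 14)(6 15 13)| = 24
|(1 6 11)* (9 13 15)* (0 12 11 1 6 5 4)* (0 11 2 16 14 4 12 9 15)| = 9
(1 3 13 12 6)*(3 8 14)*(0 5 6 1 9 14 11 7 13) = (0 5 6 9 14 3)(1 8 11 7 13 12) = [5, 8, 2, 0, 4, 6, 9, 13, 11, 14, 10, 7, 1, 12, 3]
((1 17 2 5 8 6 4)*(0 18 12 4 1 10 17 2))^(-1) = ((0 18 12 4 10 17)(1 2 5 8 6))^(-1) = (0 17 10 4 12 18)(1 6 8 5 2)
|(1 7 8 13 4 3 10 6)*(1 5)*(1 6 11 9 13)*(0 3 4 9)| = 12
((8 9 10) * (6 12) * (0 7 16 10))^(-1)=(0 9 8 10 16 7)(6 12)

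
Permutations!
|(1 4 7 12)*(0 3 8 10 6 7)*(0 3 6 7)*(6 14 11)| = 28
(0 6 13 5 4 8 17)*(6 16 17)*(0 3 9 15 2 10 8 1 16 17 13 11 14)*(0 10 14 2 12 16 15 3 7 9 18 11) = (0 17 7 9 3 18 11 2 14 10 8 6)(1 15 12 16 13 5 4) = [17, 15, 14, 18, 1, 4, 0, 9, 6, 3, 8, 2, 16, 5, 10, 12, 13, 7, 11]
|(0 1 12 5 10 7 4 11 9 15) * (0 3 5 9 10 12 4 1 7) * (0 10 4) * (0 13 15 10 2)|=22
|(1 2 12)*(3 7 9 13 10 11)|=|(1 2 12)(3 7 9 13 10 11)|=6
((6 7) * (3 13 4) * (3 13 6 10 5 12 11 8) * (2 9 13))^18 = ((2 9 13 4)(3 6 7 10 5 12 11 8))^18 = (2 13)(3 7 5 11)(4 9)(6 10 12 8)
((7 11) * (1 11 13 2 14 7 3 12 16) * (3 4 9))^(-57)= (1 16 12 3 9 4 11)(2 13 7 14)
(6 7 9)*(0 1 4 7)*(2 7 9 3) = (0 1 4 9 6)(2 7 3) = [1, 4, 7, 2, 9, 5, 0, 3, 8, 6]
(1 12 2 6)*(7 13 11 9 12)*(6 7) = (1 6)(2 7 13 11 9 12) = [0, 6, 7, 3, 4, 5, 1, 13, 8, 12, 10, 9, 2, 11]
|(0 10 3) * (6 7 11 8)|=12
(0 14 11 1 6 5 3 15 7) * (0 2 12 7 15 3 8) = (15)(0 14 11 1 6 5 8)(2 12 7) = [14, 6, 12, 3, 4, 8, 5, 2, 0, 9, 10, 1, 7, 13, 11, 15]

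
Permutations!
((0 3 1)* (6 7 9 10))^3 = (6 10 9 7)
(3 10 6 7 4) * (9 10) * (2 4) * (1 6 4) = (1 6 7 2)(3 9 10 4) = [0, 6, 1, 9, 3, 5, 7, 2, 8, 10, 4]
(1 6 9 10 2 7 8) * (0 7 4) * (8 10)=[7, 6, 4, 3, 0, 5, 9, 10, 1, 8, 2]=(0 7 10 2 4)(1 6 9 8)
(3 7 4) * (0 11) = (0 11)(3 7 4) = [11, 1, 2, 7, 3, 5, 6, 4, 8, 9, 10, 0]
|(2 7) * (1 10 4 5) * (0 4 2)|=7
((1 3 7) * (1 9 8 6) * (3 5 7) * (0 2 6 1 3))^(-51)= (0 2 6 3)(1 8 9 7 5)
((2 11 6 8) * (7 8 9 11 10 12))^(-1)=((2 10 12 7 8)(6 9 11))^(-1)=(2 8 7 12 10)(6 11 9)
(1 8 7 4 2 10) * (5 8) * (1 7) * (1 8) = [0, 5, 10, 3, 2, 1, 6, 4, 8, 9, 7] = (1 5)(2 10 7 4)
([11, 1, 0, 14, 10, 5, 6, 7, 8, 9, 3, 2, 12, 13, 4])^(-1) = [2, 1, 11, 10, 14, 5, 6, 7, 8, 9, 4, 0, 12, 13, 3]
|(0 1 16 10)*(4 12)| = |(0 1 16 10)(4 12)| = 4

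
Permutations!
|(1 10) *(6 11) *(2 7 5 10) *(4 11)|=|(1 2 7 5 10)(4 11 6)|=15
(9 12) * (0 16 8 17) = [16, 1, 2, 3, 4, 5, 6, 7, 17, 12, 10, 11, 9, 13, 14, 15, 8, 0] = (0 16 8 17)(9 12)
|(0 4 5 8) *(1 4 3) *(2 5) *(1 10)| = |(0 3 10 1 4 2 5 8)| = 8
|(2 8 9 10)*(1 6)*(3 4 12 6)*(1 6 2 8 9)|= |(1 3 4 12 2 9 10 8)|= 8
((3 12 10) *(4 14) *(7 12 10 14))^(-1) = ((3 10)(4 7 12 14))^(-1) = (3 10)(4 14 12 7)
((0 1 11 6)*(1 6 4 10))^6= (1 4)(10 11)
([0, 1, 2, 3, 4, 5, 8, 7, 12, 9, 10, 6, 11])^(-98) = [0, 1, 2, 3, 4, 5, 12, 7, 11, 9, 10, 8, 6]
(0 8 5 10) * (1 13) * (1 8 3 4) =(0 3 4 1 13 8 5 10) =[3, 13, 2, 4, 1, 10, 6, 7, 5, 9, 0, 11, 12, 8]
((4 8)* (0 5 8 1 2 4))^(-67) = ((0 5 8)(1 2 4))^(-67) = (0 8 5)(1 4 2)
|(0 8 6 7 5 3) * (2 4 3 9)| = |(0 8 6 7 5 9 2 4 3)| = 9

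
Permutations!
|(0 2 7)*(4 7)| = |(0 2 4 7)| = 4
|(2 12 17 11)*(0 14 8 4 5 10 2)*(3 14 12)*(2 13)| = 8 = |(0 12 17 11)(2 3 14 8 4 5 10 13)|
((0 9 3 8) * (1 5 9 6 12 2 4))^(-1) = ((0 6 12 2 4 1 5 9 3 8))^(-1) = (0 8 3 9 5 1 4 2 12 6)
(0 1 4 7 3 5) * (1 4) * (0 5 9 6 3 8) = (0 4 7 8)(3 9 6) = [4, 1, 2, 9, 7, 5, 3, 8, 0, 6]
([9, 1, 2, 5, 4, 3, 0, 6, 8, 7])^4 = [0, 1, 2, 3, 4, 5, 6, 7, 8, 9]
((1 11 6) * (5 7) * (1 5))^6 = (1 11 6 5 7)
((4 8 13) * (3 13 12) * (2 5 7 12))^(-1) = ((2 5 7 12 3 13 4 8))^(-1) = (2 8 4 13 3 12 7 5)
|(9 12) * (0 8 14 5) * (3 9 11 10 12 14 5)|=3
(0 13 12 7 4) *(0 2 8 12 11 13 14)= [14, 1, 8, 3, 2, 5, 6, 4, 12, 9, 10, 13, 7, 11, 0]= (0 14)(2 8 12 7 4)(11 13)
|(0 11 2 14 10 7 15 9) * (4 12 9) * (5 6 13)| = 30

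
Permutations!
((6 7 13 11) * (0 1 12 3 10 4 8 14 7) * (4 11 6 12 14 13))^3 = (0 7 13 1 4 6 14 8)(3 12 11 10)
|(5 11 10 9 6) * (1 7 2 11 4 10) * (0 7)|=5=|(0 7 2 11 1)(4 10 9 6 5)|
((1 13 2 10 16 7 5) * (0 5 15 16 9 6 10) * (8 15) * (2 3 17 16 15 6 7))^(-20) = (0 3)(1 16)(2 13)(5 17)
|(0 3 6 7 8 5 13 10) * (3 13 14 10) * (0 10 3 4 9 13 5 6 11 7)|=|(0 5 14 3 11 7 8 6)(4 9 13)|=24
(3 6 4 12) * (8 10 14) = [0, 1, 2, 6, 12, 5, 4, 7, 10, 9, 14, 11, 3, 13, 8] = (3 6 4 12)(8 10 14)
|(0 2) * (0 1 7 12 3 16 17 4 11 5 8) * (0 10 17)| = 42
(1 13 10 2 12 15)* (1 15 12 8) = (15)(1 13 10 2 8) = [0, 13, 8, 3, 4, 5, 6, 7, 1, 9, 2, 11, 12, 10, 14, 15]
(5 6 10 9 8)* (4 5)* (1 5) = (1 5 6 10 9 8 4) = [0, 5, 2, 3, 1, 6, 10, 7, 4, 8, 9]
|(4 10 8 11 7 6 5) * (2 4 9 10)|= 14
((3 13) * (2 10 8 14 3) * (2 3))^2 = ((2 10 8 14)(3 13))^2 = (2 8)(10 14)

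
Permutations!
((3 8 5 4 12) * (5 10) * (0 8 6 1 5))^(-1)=(0 10 8)(1 6 3 12 4 5)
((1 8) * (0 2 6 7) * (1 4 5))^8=(8)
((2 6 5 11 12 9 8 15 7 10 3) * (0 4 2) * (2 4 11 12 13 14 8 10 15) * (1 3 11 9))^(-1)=(0 3 1 12 5 6 2 8 14 13 11 10 9)(7 15)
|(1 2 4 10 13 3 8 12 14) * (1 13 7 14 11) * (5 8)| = 12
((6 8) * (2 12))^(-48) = ((2 12)(6 8))^(-48) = (12)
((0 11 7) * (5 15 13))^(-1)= (0 7 11)(5 13 15)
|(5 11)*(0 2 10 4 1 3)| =|(0 2 10 4 1 3)(5 11)| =6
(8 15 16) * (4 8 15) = [0, 1, 2, 3, 8, 5, 6, 7, 4, 9, 10, 11, 12, 13, 14, 16, 15] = (4 8)(15 16)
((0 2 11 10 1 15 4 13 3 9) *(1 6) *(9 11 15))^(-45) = (0 9 1 6 10 11 3 13 4 15 2)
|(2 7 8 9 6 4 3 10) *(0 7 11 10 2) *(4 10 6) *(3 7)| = 12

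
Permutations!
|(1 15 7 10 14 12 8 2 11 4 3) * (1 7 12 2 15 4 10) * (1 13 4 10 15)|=8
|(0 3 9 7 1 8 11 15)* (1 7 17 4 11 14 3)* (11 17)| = |(0 1 8 14 3 9 11 15)(4 17)| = 8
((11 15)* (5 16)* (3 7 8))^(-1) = (3 8 7)(5 16)(11 15)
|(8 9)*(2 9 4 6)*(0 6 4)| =5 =|(0 6 2 9 8)|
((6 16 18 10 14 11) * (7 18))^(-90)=((6 16 7 18 10 14 11))^(-90)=(6 16 7 18 10 14 11)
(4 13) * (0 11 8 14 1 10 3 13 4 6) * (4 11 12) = (0 12 4 11 8 14 1 10 3 13 6) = [12, 10, 2, 13, 11, 5, 0, 7, 14, 9, 3, 8, 4, 6, 1]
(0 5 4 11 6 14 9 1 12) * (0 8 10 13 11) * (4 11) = (0 5 11 6 14 9 1 12 8 10 13 4) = [5, 12, 2, 3, 0, 11, 14, 7, 10, 1, 13, 6, 8, 4, 9]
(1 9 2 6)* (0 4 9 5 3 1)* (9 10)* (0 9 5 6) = [4, 6, 0, 1, 10, 3, 9, 7, 8, 2, 5] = (0 4 10 5 3 1 6 9 2)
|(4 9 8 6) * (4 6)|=|(4 9 8)|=3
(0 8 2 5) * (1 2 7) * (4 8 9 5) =(0 9 5)(1 2 4 8 7) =[9, 2, 4, 3, 8, 0, 6, 1, 7, 5]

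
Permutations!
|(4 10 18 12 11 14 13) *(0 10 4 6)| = 8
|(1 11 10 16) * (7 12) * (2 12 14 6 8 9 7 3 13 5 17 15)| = 140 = |(1 11 10 16)(2 12 3 13 5 17 15)(6 8 9 7 14)|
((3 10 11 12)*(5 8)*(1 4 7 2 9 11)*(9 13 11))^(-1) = ((1 4 7 2 13 11 12 3 10)(5 8))^(-1) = (1 10 3 12 11 13 2 7 4)(5 8)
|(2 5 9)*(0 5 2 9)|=2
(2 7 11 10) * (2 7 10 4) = (2 10 7 11 4) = [0, 1, 10, 3, 2, 5, 6, 11, 8, 9, 7, 4]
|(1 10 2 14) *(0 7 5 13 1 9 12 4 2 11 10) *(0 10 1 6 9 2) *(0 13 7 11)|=20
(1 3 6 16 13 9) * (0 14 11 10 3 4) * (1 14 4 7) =[4, 7, 2, 6, 0, 5, 16, 1, 8, 14, 3, 10, 12, 9, 11, 15, 13] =(0 4)(1 7)(3 6 16 13 9 14 11 10)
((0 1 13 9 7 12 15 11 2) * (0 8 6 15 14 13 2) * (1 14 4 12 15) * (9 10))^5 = ((0 14 13 10 9 7 15 11)(1 2 8 6)(4 12))^5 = (0 7 13 11 9 14 15 10)(1 2 8 6)(4 12)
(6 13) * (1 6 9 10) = [0, 6, 2, 3, 4, 5, 13, 7, 8, 10, 1, 11, 12, 9] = (1 6 13 9 10)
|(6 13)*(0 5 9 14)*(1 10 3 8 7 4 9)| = |(0 5 1 10 3 8 7 4 9 14)(6 13)| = 10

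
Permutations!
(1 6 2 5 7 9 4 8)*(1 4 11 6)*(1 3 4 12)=(1 3 4 8 12)(2 5 7 9 11 6)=[0, 3, 5, 4, 8, 7, 2, 9, 12, 11, 10, 6, 1]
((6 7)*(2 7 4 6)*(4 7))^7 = ((2 4 6 7))^7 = (2 7 6 4)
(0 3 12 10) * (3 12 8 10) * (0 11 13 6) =(0 12 3 8 10 11 13 6) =[12, 1, 2, 8, 4, 5, 0, 7, 10, 9, 11, 13, 3, 6]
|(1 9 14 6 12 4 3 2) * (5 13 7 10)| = |(1 9 14 6 12 4 3 2)(5 13 7 10)| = 8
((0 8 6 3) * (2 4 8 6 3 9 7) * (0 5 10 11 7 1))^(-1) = (0 1 9 6)(2 7 11 10 5 3 8 4) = ((0 6 9 1)(2 4 8 3 5 10 11 7))^(-1)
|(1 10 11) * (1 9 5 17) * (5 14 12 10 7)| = |(1 7 5 17)(9 14 12 10 11)| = 20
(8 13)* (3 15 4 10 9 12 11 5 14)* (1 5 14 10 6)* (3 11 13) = (1 5 10 9 12 13 8 3 15 4 6)(11 14) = [0, 5, 2, 15, 6, 10, 1, 7, 3, 12, 9, 14, 13, 8, 11, 4]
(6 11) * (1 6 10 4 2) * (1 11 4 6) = (2 11 10 6 4) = [0, 1, 11, 3, 2, 5, 4, 7, 8, 9, 6, 10]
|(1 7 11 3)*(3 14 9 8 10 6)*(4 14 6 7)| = 10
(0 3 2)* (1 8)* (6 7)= (0 3 2)(1 8)(6 7)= [3, 8, 0, 2, 4, 5, 7, 6, 1]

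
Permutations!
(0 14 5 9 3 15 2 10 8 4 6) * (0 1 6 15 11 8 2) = (0 14 5 9 3 11 8 4 15)(1 6)(2 10) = [14, 6, 10, 11, 15, 9, 1, 7, 4, 3, 2, 8, 12, 13, 5, 0]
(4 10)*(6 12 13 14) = (4 10)(6 12 13 14) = [0, 1, 2, 3, 10, 5, 12, 7, 8, 9, 4, 11, 13, 14, 6]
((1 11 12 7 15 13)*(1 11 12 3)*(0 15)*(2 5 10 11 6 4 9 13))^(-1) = (0 7 12 1 3 11 10 5 2 15)(4 6 13 9)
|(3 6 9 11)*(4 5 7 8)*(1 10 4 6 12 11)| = |(1 10 4 5 7 8 6 9)(3 12 11)| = 24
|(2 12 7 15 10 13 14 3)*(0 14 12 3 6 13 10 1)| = 8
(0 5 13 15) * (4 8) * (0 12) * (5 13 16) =(0 13 15 12)(4 8)(5 16) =[13, 1, 2, 3, 8, 16, 6, 7, 4, 9, 10, 11, 0, 15, 14, 12, 5]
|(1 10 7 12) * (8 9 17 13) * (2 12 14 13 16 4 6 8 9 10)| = 30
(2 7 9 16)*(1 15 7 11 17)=(1 15 7 9 16 2 11 17)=[0, 15, 11, 3, 4, 5, 6, 9, 8, 16, 10, 17, 12, 13, 14, 7, 2, 1]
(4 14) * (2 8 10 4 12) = (2 8 10 4 14 12) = [0, 1, 8, 3, 14, 5, 6, 7, 10, 9, 4, 11, 2, 13, 12]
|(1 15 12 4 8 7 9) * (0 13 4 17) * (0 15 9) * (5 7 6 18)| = 24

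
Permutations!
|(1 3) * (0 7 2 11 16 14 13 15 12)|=18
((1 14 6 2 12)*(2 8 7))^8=(1 14 6 8 7 2 12)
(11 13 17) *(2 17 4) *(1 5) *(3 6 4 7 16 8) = (1 5)(2 17 11 13 7 16 8 3 6 4) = [0, 5, 17, 6, 2, 1, 4, 16, 3, 9, 10, 13, 12, 7, 14, 15, 8, 11]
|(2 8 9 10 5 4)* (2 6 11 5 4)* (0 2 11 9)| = |(0 2 8)(4 6 9 10)(5 11)| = 12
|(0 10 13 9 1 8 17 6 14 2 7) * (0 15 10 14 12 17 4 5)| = |(0 14 2 7 15 10 13 9 1 8 4 5)(6 12 17)| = 12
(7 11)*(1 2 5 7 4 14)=(1 2 5 7 11 4 14)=[0, 2, 5, 3, 14, 7, 6, 11, 8, 9, 10, 4, 12, 13, 1]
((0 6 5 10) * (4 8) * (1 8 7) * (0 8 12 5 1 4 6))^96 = (12)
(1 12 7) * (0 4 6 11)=(0 4 6 11)(1 12 7)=[4, 12, 2, 3, 6, 5, 11, 1, 8, 9, 10, 0, 7]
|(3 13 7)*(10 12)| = 6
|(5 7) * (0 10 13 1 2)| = 10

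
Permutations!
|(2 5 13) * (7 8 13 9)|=|(2 5 9 7 8 13)|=6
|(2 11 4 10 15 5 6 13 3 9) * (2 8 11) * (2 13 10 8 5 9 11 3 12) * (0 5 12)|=|(0 5 6 10 15 9 12 2 13)(3 11 4 8)|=36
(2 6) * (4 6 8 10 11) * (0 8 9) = (0 8 10 11 4 6 2 9) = [8, 1, 9, 3, 6, 5, 2, 7, 10, 0, 11, 4]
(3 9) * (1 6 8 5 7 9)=[0, 6, 2, 1, 4, 7, 8, 9, 5, 3]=(1 6 8 5 7 9 3)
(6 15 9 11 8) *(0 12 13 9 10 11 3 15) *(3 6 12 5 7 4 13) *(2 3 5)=(0 2 3 15 10 11 8 12 5 7 4 13 9 6)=[2, 1, 3, 15, 13, 7, 0, 4, 12, 6, 11, 8, 5, 9, 14, 10]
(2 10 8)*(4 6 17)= [0, 1, 10, 3, 6, 5, 17, 7, 2, 9, 8, 11, 12, 13, 14, 15, 16, 4]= (2 10 8)(4 6 17)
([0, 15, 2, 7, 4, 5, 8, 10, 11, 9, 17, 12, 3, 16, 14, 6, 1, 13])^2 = (1 6 11 3 10 13)(7 17 16 15 8 12)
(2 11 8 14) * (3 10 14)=[0, 1, 11, 10, 4, 5, 6, 7, 3, 9, 14, 8, 12, 13, 2]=(2 11 8 3 10 14)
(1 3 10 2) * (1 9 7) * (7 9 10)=(1 3 7)(2 10)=[0, 3, 10, 7, 4, 5, 6, 1, 8, 9, 2]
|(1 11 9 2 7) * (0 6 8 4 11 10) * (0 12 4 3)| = |(0 6 8 3)(1 10 12 4 11 9 2 7)| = 8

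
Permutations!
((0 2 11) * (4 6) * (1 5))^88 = (0 2 11)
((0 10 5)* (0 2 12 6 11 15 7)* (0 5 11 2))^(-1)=((0 10 11 15 7 5)(2 12 6))^(-1)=(0 5 7 15 11 10)(2 6 12)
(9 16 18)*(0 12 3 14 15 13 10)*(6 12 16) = (0 16 18 9 6 12 3 14 15 13 10) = [16, 1, 2, 14, 4, 5, 12, 7, 8, 6, 0, 11, 3, 10, 15, 13, 18, 17, 9]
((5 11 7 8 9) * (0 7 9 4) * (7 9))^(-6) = ((0 9 5 11 7 8 4))^(-6) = (0 9 5 11 7 8 4)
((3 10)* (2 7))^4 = ((2 7)(3 10))^4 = (10)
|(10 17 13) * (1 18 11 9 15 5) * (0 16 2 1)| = 9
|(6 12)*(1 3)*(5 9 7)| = 6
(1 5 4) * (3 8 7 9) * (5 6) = (1 6 5 4)(3 8 7 9) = [0, 6, 2, 8, 1, 4, 5, 9, 7, 3]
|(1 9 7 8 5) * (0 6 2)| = 15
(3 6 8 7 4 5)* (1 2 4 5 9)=(1 2 4 9)(3 6 8 7 5)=[0, 2, 4, 6, 9, 3, 8, 5, 7, 1]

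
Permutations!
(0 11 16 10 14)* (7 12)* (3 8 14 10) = [11, 1, 2, 8, 4, 5, 6, 12, 14, 9, 10, 16, 7, 13, 0, 15, 3] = (0 11 16 3 8 14)(7 12)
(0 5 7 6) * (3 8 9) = (0 5 7 6)(3 8 9) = [5, 1, 2, 8, 4, 7, 0, 6, 9, 3]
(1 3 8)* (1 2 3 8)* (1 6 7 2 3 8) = [0, 1, 8, 6, 4, 5, 7, 2, 3] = (2 8 3 6 7)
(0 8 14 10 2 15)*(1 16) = (0 8 14 10 2 15)(1 16) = [8, 16, 15, 3, 4, 5, 6, 7, 14, 9, 2, 11, 12, 13, 10, 0, 1]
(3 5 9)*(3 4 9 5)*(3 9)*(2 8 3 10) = (2 8 3 9 4 10) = [0, 1, 8, 9, 10, 5, 6, 7, 3, 4, 2]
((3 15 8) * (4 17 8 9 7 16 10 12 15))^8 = (17)(7 10 15)(9 16 12)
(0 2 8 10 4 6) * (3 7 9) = [2, 1, 8, 7, 6, 5, 0, 9, 10, 3, 4] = (0 2 8 10 4 6)(3 7 9)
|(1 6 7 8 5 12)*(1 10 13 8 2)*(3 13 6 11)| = 11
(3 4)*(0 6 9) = (0 6 9)(3 4) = [6, 1, 2, 4, 3, 5, 9, 7, 8, 0]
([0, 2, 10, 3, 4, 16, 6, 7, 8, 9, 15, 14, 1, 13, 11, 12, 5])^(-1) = (1 12 15 10 2)(5 16)(11 14)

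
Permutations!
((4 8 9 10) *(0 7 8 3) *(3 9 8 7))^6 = (10)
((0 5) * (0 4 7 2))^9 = ((0 5 4 7 2))^9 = (0 2 7 4 5)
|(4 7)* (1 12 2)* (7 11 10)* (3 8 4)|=6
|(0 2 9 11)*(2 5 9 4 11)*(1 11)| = 7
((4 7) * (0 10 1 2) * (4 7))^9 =((0 10 1 2))^9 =(0 10 1 2)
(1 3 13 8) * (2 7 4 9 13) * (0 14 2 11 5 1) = (0 14 2 7 4 9 13 8)(1 3 11 5) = [14, 3, 7, 11, 9, 1, 6, 4, 0, 13, 10, 5, 12, 8, 2]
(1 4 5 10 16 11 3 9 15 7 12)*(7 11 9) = (1 4 5 10 16 9 15 11 3 7 12) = [0, 4, 2, 7, 5, 10, 6, 12, 8, 15, 16, 3, 1, 13, 14, 11, 9]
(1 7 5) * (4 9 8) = [0, 7, 2, 3, 9, 1, 6, 5, 4, 8] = (1 7 5)(4 9 8)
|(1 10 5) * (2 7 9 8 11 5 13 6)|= |(1 10 13 6 2 7 9 8 11 5)|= 10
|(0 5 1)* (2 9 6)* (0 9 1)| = 4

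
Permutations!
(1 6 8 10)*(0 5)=(0 5)(1 6 8 10)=[5, 6, 2, 3, 4, 0, 8, 7, 10, 9, 1]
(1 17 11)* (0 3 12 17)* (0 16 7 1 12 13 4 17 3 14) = (0 14)(1 16 7)(3 13 4 17 11 12) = [14, 16, 2, 13, 17, 5, 6, 1, 8, 9, 10, 12, 3, 4, 0, 15, 7, 11]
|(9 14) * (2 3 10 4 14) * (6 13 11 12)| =12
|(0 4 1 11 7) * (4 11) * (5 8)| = 6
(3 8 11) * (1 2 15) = (1 2 15)(3 8 11) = [0, 2, 15, 8, 4, 5, 6, 7, 11, 9, 10, 3, 12, 13, 14, 1]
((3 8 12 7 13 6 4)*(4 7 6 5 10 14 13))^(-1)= (3 4 7 6 12 8)(5 13 14 10)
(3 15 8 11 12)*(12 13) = (3 15 8 11 13 12) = [0, 1, 2, 15, 4, 5, 6, 7, 11, 9, 10, 13, 3, 12, 14, 8]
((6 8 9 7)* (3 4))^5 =(3 4)(6 8 9 7)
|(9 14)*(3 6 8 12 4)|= 10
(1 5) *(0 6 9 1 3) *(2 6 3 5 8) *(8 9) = (0 3)(1 9)(2 6 8) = [3, 9, 6, 0, 4, 5, 8, 7, 2, 1]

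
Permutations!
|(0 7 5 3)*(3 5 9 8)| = |(0 7 9 8 3)| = 5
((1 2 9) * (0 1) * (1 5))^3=(0 2 5 9 1)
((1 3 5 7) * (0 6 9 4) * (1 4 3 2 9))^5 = (0 3 6 5 1 7 2 4 9)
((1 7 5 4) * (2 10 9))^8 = (2 9 10)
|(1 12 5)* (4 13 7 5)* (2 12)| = 7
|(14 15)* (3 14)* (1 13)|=6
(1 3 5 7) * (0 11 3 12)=(0 11 3 5 7 1 12)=[11, 12, 2, 5, 4, 7, 6, 1, 8, 9, 10, 3, 0]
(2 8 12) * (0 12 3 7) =(0 12 2 8 3 7) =[12, 1, 8, 7, 4, 5, 6, 0, 3, 9, 10, 11, 2]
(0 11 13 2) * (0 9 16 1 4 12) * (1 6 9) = [11, 4, 1, 3, 12, 5, 9, 7, 8, 16, 10, 13, 0, 2, 14, 15, 6] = (0 11 13 2 1 4 12)(6 9 16)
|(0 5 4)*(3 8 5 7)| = 6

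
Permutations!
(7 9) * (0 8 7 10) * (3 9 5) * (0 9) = (0 8 7 5 3)(9 10) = [8, 1, 2, 0, 4, 3, 6, 5, 7, 10, 9]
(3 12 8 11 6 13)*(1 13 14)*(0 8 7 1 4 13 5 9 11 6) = (0 8 6 14 4 13 3 12 7 1 5 9 11) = [8, 5, 2, 12, 13, 9, 14, 1, 6, 11, 10, 0, 7, 3, 4]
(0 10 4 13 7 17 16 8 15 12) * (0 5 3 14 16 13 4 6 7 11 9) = [10, 1, 2, 14, 4, 3, 7, 17, 15, 0, 6, 9, 5, 11, 16, 12, 8, 13] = (0 10 6 7 17 13 11 9)(3 14 16 8 15 12 5)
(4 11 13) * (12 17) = (4 11 13)(12 17) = [0, 1, 2, 3, 11, 5, 6, 7, 8, 9, 10, 13, 17, 4, 14, 15, 16, 12]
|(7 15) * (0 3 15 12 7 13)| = |(0 3 15 13)(7 12)| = 4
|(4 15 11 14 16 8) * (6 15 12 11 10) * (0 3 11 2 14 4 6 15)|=10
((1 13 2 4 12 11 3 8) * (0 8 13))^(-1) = ((0 8 1)(2 4 12 11 3 13))^(-1) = (0 1 8)(2 13 3 11 12 4)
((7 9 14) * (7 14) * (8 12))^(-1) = (14)(7 9)(8 12) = ((14)(7 9)(8 12))^(-1)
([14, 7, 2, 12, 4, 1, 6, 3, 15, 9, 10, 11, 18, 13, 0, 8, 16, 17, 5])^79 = [14, 7, 2, 12, 4, 1, 6, 3, 15, 9, 10, 11, 18, 13, 0, 8, 16, 17, 5]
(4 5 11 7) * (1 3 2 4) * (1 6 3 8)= (1 8)(2 4 5 11 7 6 3)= [0, 8, 4, 2, 5, 11, 3, 6, 1, 9, 10, 7]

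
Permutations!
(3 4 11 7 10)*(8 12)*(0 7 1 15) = (0 7 10 3 4 11 1 15)(8 12) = [7, 15, 2, 4, 11, 5, 6, 10, 12, 9, 3, 1, 8, 13, 14, 0]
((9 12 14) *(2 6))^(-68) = ((2 6)(9 12 14))^(-68) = (9 12 14)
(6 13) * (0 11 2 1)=(0 11 2 1)(6 13)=[11, 0, 1, 3, 4, 5, 13, 7, 8, 9, 10, 2, 12, 6]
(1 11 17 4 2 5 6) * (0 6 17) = [6, 11, 5, 3, 2, 17, 1, 7, 8, 9, 10, 0, 12, 13, 14, 15, 16, 4] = (0 6 1 11)(2 5 17 4)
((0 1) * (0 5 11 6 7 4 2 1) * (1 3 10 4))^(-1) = (1 7 6 11 5)(2 4 10 3)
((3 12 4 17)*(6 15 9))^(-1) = ((3 12 4 17)(6 15 9))^(-1) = (3 17 4 12)(6 9 15)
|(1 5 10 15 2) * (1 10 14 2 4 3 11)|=9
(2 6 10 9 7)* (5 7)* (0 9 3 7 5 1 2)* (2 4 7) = [9, 4, 6, 2, 7, 5, 10, 0, 8, 1, 3] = (0 9 1 4 7)(2 6 10 3)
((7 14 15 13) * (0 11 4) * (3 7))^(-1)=((0 11 4)(3 7 14 15 13))^(-1)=(0 4 11)(3 13 15 14 7)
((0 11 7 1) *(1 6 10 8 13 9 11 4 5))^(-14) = ((0 4 5 1)(6 10 8 13 9 11 7))^(-14) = (13)(0 5)(1 4)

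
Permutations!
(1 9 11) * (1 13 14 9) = [0, 1, 2, 3, 4, 5, 6, 7, 8, 11, 10, 13, 12, 14, 9] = (9 11 13 14)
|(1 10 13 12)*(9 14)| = 4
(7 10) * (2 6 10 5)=[0, 1, 6, 3, 4, 2, 10, 5, 8, 9, 7]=(2 6 10 7 5)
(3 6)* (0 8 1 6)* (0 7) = (0 8 1 6 3 7) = [8, 6, 2, 7, 4, 5, 3, 0, 1]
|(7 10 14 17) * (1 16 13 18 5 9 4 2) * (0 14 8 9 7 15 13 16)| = 14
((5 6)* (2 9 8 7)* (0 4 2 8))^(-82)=(0 2)(4 9)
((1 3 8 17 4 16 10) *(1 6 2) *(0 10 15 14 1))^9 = ((0 10 6 2)(1 3 8 17 4 16 15 14))^9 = (0 10 6 2)(1 3 8 17 4 16 15 14)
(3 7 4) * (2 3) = (2 3 7 4) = [0, 1, 3, 7, 2, 5, 6, 4]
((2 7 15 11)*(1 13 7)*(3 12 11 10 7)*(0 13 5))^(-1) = ((0 13 3 12 11 2 1 5)(7 15 10))^(-1) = (0 5 1 2 11 12 3 13)(7 10 15)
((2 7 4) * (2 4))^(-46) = (7)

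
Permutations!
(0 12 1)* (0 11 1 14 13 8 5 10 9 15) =[12, 11, 2, 3, 4, 10, 6, 7, 5, 15, 9, 1, 14, 8, 13, 0] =(0 12 14 13 8 5 10 9 15)(1 11)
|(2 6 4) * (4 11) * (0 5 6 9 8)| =8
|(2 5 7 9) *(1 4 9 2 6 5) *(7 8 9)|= 4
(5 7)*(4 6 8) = (4 6 8)(5 7) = [0, 1, 2, 3, 6, 7, 8, 5, 4]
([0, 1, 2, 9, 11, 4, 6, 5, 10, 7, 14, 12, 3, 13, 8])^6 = [0, 1, 2, 12, 5, 7, 6, 9, 8, 3, 10, 4, 11, 13, 14]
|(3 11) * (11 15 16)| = 4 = |(3 15 16 11)|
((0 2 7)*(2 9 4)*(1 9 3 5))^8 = ((0 3 5 1 9 4 2 7))^8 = (9)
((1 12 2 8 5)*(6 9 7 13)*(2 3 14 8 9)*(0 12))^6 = (0 1 5 8 14 3 12)(2 9 7 13 6)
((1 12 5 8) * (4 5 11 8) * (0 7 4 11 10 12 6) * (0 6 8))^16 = (12)(0 7 4 5 11)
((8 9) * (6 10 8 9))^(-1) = ((6 10 8))^(-1) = (6 8 10)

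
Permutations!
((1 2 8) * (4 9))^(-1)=((1 2 8)(4 9))^(-1)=(1 8 2)(4 9)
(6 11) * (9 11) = (6 9 11) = [0, 1, 2, 3, 4, 5, 9, 7, 8, 11, 10, 6]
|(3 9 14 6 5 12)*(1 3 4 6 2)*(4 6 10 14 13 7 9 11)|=|(1 3 11 4 10 14 2)(5 12 6)(7 9 13)|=21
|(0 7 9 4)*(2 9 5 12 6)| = 8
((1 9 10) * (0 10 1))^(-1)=((0 10)(1 9))^(-1)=(0 10)(1 9)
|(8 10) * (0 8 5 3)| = |(0 8 10 5 3)| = 5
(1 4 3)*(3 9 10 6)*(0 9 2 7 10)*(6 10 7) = (10)(0 9)(1 4 2 6 3) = [9, 4, 6, 1, 2, 5, 3, 7, 8, 0, 10]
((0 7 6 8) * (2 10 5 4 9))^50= ((0 7 6 8)(2 10 5 4 9))^50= (10)(0 6)(7 8)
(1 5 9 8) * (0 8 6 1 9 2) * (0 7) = (0 8 9 6 1 5 2 7) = [8, 5, 7, 3, 4, 2, 1, 0, 9, 6]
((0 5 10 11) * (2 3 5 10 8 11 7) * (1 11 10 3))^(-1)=((0 3 5 8 10 7 2 1 11))^(-1)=(0 11 1 2 7 10 8 5 3)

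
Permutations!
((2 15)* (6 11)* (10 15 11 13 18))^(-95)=((2 11 6 13 18 10 15))^(-95)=(2 13 15 6 10 11 18)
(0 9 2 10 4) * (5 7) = [9, 1, 10, 3, 0, 7, 6, 5, 8, 2, 4] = (0 9 2 10 4)(5 7)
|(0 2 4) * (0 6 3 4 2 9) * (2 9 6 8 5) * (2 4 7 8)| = |(0 6 3 7 8 5 4 2 9)| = 9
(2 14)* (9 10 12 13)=(2 14)(9 10 12 13)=[0, 1, 14, 3, 4, 5, 6, 7, 8, 10, 12, 11, 13, 9, 2]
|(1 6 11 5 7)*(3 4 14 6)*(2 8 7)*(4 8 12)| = 28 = |(1 3 8 7)(2 12 4 14 6 11 5)|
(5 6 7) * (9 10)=(5 6 7)(9 10)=[0, 1, 2, 3, 4, 6, 7, 5, 8, 10, 9]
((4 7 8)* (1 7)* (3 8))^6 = ((1 7 3 8 4))^6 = (1 7 3 8 4)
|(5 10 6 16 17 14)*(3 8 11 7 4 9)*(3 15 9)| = 30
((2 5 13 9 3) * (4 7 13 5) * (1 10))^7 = (1 10)(2 4 7 13 9 3)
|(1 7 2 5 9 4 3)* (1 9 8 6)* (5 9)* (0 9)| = |(0 9 4 3 5 8 6 1 7 2)| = 10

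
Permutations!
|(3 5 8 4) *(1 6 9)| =12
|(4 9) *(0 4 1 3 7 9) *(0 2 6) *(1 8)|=|(0 4 2 6)(1 3 7 9 8)|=20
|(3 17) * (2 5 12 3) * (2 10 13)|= 7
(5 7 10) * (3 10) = (3 10 5 7) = [0, 1, 2, 10, 4, 7, 6, 3, 8, 9, 5]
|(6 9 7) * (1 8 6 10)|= 6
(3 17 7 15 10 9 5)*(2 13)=(2 13)(3 17 7 15 10 9 5)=[0, 1, 13, 17, 4, 3, 6, 15, 8, 5, 9, 11, 12, 2, 14, 10, 16, 7]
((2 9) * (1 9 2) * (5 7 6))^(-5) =((1 9)(5 7 6))^(-5) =(1 9)(5 7 6)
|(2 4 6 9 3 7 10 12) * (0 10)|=9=|(0 10 12 2 4 6 9 3 7)|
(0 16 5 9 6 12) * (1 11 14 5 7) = (0 16 7 1 11 14 5 9 6 12) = [16, 11, 2, 3, 4, 9, 12, 1, 8, 6, 10, 14, 0, 13, 5, 15, 7]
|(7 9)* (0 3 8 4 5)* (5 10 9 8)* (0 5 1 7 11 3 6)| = |(0 6)(1 7 8 4 10 9 11 3)| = 8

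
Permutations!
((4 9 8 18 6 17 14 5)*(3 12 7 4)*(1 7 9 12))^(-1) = (1 3 5 14 17 6 18 8 9 12 4 7)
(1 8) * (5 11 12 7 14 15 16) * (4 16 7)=(1 8)(4 16 5 11 12)(7 14 15)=[0, 8, 2, 3, 16, 11, 6, 14, 1, 9, 10, 12, 4, 13, 15, 7, 5]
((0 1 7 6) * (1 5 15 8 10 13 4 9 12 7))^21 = (0 6 7 12 9 4 13 10 8 15 5)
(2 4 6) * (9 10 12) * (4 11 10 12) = (2 11 10 4 6)(9 12) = [0, 1, 11, 3, 6, 5, 2, 7, 8, 12, 4, 10, 9]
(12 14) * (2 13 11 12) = (2 13 11 12 14) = [0, 1, 13, 3, 4, 5, 6, 7, 8, 9, 10, 12, 14, 11, 2]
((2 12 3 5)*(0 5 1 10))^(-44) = (0 1 12 5 10 3 2)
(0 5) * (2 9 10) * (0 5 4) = (0 4)(2 9 10) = [4, 1, 9, 3, 0, 5, 6, 7, 8, 10, 2]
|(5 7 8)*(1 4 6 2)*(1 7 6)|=|(1 4)(2 7 8 5 6)|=10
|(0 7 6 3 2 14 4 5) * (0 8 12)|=|(0 7 6 3 2 14 4 5 8 12)|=10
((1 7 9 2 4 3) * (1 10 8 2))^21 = ((1 7 9)(2 4 3 10 8))^21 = (2 4 3 10 8)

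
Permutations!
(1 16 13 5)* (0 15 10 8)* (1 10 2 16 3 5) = (0 15 2 16 13 1 3 5 10 8) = [15, 3, 16, 5, 4, 10, 6, 7, 0, 9, 8, 11, 12, 1, 14, 2, 13]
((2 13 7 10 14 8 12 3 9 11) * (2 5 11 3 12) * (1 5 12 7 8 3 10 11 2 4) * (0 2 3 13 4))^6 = (0 9 2 10 4 14 1 13 5 8 3)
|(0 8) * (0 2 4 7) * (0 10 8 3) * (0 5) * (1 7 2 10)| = 6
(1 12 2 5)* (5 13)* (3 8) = (1 12 2 13 5)(3 8) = [0, 12, 13, 8, 4, 1, 6, 7, 3, 9, 10, 11, 2, 5]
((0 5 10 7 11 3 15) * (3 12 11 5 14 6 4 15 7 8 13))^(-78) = ((0 14 6 4 15)(3 7 5 10 8 13)(11 12))^(-78) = (0 6 15 14 4)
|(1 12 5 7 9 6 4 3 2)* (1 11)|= 10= |(1 12 5 7 9 6 4 3 2 11)|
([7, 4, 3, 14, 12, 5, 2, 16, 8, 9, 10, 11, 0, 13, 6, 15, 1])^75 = [1, 0, 6, 2, 7, 5, 14, 4, 8, 9, 10, 11, 16, 13, 3, 15, 12]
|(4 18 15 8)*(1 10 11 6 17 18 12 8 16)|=|(1 10 11 6 17 18 15 16)(4 12 8)|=24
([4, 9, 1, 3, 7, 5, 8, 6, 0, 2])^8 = [6, 2, 9, 3, 8, 5, 4, 0, 7, 1]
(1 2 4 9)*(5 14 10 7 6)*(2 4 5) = [0, 4, 5, 3, 9, 14, 2, 6, 8, 1, 7, 11, 12, 13, 10] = (1 4 9)(2 5 14 10 7 6)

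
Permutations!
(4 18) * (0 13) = (0 13)(4 18) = [13, 1, 2, 3, 18, 5, 6, 7, 8, 9, 10, 11, 12, 0, 14, 15, 16, 17, 4]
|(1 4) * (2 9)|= |(1 4)(2 9)|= 2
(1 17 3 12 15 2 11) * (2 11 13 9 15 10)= (1 17 3 12 10 2 13 9 15 11)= [0, 17, 13, 12, 4, 5, 6, 7, 8, 15, 2, 1, 10, 9, 14, 11, 16, 3]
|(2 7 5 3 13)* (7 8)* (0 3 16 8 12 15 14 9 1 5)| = |(0 3 13 2 12 15 14 9 1 5 16 8 7)| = 13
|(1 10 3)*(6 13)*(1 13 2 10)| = 5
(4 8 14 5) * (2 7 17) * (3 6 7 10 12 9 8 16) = (2 10 12 9 8 14 5 4 16 3 6 7 17) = [0, 1, 10, 6, 16, 4, 7, 17, 14, 8, 12, 11, 9, 13, 5, 15, 3, 2]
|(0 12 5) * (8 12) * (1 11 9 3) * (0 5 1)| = |(0 8 12 1 11 9 3)| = 7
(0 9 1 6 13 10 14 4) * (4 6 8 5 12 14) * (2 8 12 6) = (0 9 1 12 14 2 8 5 6 13 10 4) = [9, 12, 8, 3, 0, 6, 13, 7, 5, 1, 4, 11, 14, 10, 2]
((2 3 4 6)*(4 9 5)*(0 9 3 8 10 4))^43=(0 9 5)(2 4 8 6 10)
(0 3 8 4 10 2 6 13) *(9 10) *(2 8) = [3, 1, 6, 2, 9, 5, 13, 7, 4, 10, 8, 11, 12, 0] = (0 3 2 6 13)(4 9 10 8)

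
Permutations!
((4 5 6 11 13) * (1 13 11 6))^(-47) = (1 13 4 5)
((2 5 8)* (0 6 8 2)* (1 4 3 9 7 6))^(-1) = (0 8 6 7 9 3 4 1)(2 5)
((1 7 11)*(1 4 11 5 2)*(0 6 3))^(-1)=(0 3 6)(1 2 5 7)(4 11)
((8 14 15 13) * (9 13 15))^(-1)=(15)(8 13 9 14)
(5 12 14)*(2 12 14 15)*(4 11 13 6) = (2 12 15)(4 11 13 6)(5 14) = [0, 1, 12, 3, 11, 14, 4, 7, 8, 9, 10, 13, 15, 6, 5, 2]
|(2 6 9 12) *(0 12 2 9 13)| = 6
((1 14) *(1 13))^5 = (1 13 14)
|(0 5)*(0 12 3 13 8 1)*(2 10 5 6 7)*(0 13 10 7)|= |(0 6)(1 13 8)(2 7)(3 10 5 12)|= 12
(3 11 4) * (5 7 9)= (3 11 4)(5 7 9)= [0, 1, 2, 11, 3, 7, 6, 9, 8, 5, 10, 4]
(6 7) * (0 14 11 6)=(0 14 11 6 7)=[14, 1, 2, 3, 4, 5, 7, 0, 8, 9, 10, 6, 12, 13, 11]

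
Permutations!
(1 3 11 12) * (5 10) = (1 3 11 12)(5 10) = [0, 3, 2, 11, 4, 10, 6, 7, 8, 9, 5, 12, 1]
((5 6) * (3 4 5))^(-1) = ((3 4 5 6))^(-1) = (3 6 5 4)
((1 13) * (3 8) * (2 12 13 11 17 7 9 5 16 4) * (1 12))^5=((1 11 17 7 9 5 16 4 2)(3 8)(12 13))^5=(1 5 11 16 17 4 7 2 9)(3 8)(12 13)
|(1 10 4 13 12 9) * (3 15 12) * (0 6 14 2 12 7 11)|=|(0 6 14 2 12 9 1 10 4 13 3 15 7 11)|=14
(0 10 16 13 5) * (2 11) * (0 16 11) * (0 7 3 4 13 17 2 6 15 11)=(0 10)(2 7 3 4 13 5 16 17)(6 15 11)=[10, 1, 7, 4, 13, 16, 15, 3, 8, 9, 0, 6, 12, 5, 14, 11, 17, 2]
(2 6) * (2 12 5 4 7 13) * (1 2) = (1 2 6 12 5 4 7 13) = [0, 2, 6, 3, 7, 4, 12, 13, 8, 9, 10, 11, 5, 1]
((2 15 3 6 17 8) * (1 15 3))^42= (2 6 8 3 17)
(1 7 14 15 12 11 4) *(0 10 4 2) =(0 10 4 1 7 14 15 12 11 2) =[10, 7, 0, 3, 1, 5, 6, 14, 8, 9, 4, 2, 11, 13, 15, 12]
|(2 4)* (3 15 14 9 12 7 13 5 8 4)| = 11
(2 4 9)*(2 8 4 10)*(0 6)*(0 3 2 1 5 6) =(1 5 6 3 2 10)(4 9 8) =[0, 5, 10, 2, 9, 6, 3, 7, 4, 8, 1]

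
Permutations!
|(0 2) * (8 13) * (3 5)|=2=|(0 2)(3 5)(8 13)|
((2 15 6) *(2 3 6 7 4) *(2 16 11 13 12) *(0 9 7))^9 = (0 15 2 12 13 11 16 4 7 9)(3 6) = ((0 9 7 4 16 11 13 12 2 15)(3 6))^9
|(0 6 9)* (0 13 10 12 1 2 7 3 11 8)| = |(0 6 9 13 10 12 1 2 7 3 11 8)| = 12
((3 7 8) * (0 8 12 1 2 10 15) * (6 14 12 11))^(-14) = ((0 8 3 7 11 6 14 12 1 2 10 15))^(-14) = (0 10 1 14 11 3)(2 12 6 7 8 15)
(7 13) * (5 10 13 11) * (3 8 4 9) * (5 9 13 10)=(3 8 4 13 7 11 9)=[0, 1, 2, 8, 13, 5, 6, 11, 4, 3, 10, 9, 12, 7]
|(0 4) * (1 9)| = 2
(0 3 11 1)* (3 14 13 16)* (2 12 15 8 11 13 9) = (0 14 9 2 12 15 8 11 1)(3 13 16) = [14, 0, 12, 13, 4, 5, 6, 7, 11, 2, 10, 1, 15, 16, 9, 8, 3]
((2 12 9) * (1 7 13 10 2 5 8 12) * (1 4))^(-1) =((1 7 13 10 2 4)(5 8 12 9))^(-1) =(1 4 2 10 13 7)(5 9 12 8)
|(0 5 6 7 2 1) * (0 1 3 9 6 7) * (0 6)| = 6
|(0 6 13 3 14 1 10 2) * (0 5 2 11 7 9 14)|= |(0 6 13 3)(1 10 11 7 9 14)(2 5)|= 12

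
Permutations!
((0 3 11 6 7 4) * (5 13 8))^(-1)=((0 3 11 6 7 4)(5 13 8))^(-1)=(0 4 7 6 11 3)(5 8 13)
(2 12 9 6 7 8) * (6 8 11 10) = (2 12 9 8)(6 7 11 10) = [0, 1, 12, 3, 4, 5, 7, 11, 2, 8, 6, 10, 9]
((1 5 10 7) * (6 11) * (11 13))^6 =(13)(1 10)(5 7)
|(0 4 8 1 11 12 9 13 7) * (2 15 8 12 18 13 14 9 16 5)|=|(0 4 12 16 5 2 15 8 1 11 18 13 7)(9 14)|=26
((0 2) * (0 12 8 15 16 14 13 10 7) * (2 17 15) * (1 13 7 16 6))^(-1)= (0 7 14 16 10 13 1 6 15 17)(2 8 12)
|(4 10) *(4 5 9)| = |(4 10 5 9)| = 4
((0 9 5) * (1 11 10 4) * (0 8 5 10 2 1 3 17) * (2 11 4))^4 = (0 1)(2 17)(3 10)(4 9)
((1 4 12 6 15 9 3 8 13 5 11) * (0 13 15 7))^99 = (3 9 15 8)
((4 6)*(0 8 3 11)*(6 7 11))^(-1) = (0 11 7 4 6 3 8)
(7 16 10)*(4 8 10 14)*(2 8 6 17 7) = (2 8 10)(4 6 17 7 16 14) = [0, 1, 8, 3, 6, 5, 17, 16, 10, 9, 2, 11, 12, 13, 4, 15, 14, 7]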